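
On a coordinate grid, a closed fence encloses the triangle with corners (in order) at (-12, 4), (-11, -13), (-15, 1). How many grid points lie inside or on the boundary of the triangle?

31

The shoelace formula gives twice the area as |((-12)·(-13) − (-11)·4) + ((-11)·1 − (-15)·(-13)) + ((-15)·4 − (-12)·1)| = 54, so the area is 27.
Summing gcd(|Δx|,|Δy|) over the edges gives the boundary count: gcd(1,17) + gcd(4,14) + gcd(3,3) = 1+2+3 = 6.
Pick's theorem gives I = A − B/2 + 1 = 27 − 6/2 + 1 = 25, so the closed region contains I + B = 25 + 6 = 31 lattice points.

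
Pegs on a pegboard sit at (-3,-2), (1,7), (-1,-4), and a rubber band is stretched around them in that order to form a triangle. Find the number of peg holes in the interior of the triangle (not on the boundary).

12

The shoelace formula gives twice the area as |[(-3)·7 − 1·(-2)] + [1·(-4) − (-1)·7] + [(-1)·(-2) − (-3)·(-4)]| = 26, so the area is 13.
Along each edge there are gcd(|Δx|,|Δy|)+1 lattice points, so counting each shared vertex once the boundary has gcd(4,9) + gcd(2,11) + gcd(2,2) = 1+1+2 = 4.
Pick's theorem gives I = A − B/2 + 1 = 13 − 4/2 + 1 = 12.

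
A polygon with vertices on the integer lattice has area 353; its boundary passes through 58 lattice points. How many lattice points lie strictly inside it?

325

Pick's theorem A = I + B/2 − 1 rearranges to I = A − B/2 + 1 = 353 − 58/2 + 1 = 325.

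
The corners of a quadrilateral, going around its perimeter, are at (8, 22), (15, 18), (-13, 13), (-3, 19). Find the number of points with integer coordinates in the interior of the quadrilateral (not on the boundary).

By the shoelace formula, twice the signed area is |[8·18 − 15·22] + [15·13 − (-13)·18] + [(-13)·19 − (-3)·13] + [(-3)·22 − 8·19]| = 183, so the area is 91.5.
The number of boundary lattice points is Σ gcd(|Δx|,|Δy|) = gcd(7,4) + gcd(28,5) + gcd(10,6) + gcd(11,3) = 1+1+2+1 = 5.
By Pick's theorem A = I + B/2 − 1, so I = 91.5 − 5/2 + 1 = 90.

90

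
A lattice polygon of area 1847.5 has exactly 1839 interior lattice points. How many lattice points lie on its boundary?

Pick's theorem gives A = I + B/2 − 1, so B = 2(A − I + 1) = 2(1847.5 − 1839 + 1) = 19.

19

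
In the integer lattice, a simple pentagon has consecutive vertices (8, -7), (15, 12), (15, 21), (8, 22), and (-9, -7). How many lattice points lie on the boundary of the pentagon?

29

Summing gcd(|Δx|,|Δy|) over the edges gives the boundary count: gcd(7,19) + gcd(0,9) + gcd(7,1) + gcd(17,29) + gcd(17,0) = 1+9+1+1+17 = 29.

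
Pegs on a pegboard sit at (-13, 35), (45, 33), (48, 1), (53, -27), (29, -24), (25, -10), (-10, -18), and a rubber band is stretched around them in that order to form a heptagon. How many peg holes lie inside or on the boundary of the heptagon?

3109

The shoelace formula gives twice the area as |((-13)·33 − 45·35) + (45·1 − 48·33) + (48·(-27) − 53·1) + (53·(-24) − 29·(-27)) + (29·(-10) − 25·(-24)) + (25·(-18) − (-10)·(-10)) + ((-10)·35 − (-13)·(-18))| = 6205, so the area is 3102.5.
The number of boundary lattice points is Σ gcd(|Δx|,|Δy|) = gcd(58,2) + gcd(3,32) + gcd(5,28) + gcd(24,3) + gcd(4,14) + gcd(35,8) + gcd(3,53) = 2+1+1+3+2+1+1 = 11.
Pick's theorem gives I = A − B/2 + 1 = 3102.5 − 11/2 + 1 = 3098, so the closed region contains I + B = 3098 + 11 = 3109 lattice points.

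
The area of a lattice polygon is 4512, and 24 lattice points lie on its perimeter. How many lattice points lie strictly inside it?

From Pick's theorem, I = A − B/2 + 1 = 4512 − 24/2 + 1 = 4501.

4501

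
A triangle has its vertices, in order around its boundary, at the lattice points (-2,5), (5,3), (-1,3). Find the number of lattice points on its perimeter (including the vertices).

8

Along each edge there are gcd(|Δx|,|Δy|)+1 lattice points, so counting each shared vertex once the boundary has gcd(7,2) + gcd(6,0) + gcd(1,2) = 1+6+1 = 8.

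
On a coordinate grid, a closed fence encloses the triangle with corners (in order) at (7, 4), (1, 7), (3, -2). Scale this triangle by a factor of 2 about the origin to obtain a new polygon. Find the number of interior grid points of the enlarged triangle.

By the shoelace formula, twice the signed area is |[7·7 − 1·4] + [1·(-2) − 3·7] + [3·4 − 7·(-2)]| = 48, so the area is 24.
The number of boundary lattice points is Σ gcd(|Δx|,|Δy|) = gcd(6,3) + gcd(2,9) + gcd(4,6) = 3+1+2 = 6.
Scaling by 2 multiplies the area by 2² = 4 (so the new area is 96) and multiplies the boundary lattice-point count by 2, giving 12.
By Pick's theorem, the interior count of the dilated polygon is 96 − 12/2 + 1 = 91.

91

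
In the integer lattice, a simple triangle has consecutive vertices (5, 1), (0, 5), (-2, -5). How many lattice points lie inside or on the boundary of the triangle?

32

By the shoelace formula, twice the signed area is |[5·5 − 0·1] + [0·(-5) − (-2)·5] + [(-2)·1 − 5·(-5)]| = 58, so the area is 29.
The number of boundary lattice points is Σ gcd(|Δx|,|Δy|) = gcd(5,4) + gcd(2,10) + gcd(7,6) = 1+2+1 = 4.
Pick's theorem gives I = A − B/2 + 1 = 29 − 4/2 + 1 = 28, so the closed region contains I + B = 28 + 4 = 32 lattice points.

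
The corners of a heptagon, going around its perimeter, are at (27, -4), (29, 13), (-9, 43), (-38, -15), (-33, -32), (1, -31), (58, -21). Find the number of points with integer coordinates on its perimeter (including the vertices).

Summing gcd(|Δx|,|Δy|) over the edges gives the boundary count: gcd(2,17) + gcd(38,30) + gcd(29,58) + gcd(5,17) + gcd(34,1) + gcd(57,10) + gcd(31,17) = 1+2+29+1+1+1+1 = 36.

36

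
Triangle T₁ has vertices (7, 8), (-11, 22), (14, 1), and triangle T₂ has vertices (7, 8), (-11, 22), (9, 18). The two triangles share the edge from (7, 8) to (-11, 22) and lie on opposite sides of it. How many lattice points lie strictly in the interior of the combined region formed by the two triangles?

The union is the simple quadrilateral with vertices (7, 8), (14, 1), (-11, 22), (9, 18) in order.
The shoelace formula gives twice the area as |[7·1 − 14·8] + [14·22 − (-11)·1] + [(-11)·18 − 9·22] + [9·8 − 7·18]| = 236, so the area is 118.
The number of boundary lattice points is Σ gcd(|Δx|,|Δy|) = gcd(7,7) + gcd(25,21) + gcd(20,4) + gcd(2,10) = 7+1+4+2 = 14.
By Pick's theorem I = A − B/2 + 1 = 118 − 14/2 + 1 = 112.

112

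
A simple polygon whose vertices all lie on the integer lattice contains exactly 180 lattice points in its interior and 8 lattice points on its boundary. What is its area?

Pick's theorem states A = I + B/2 − 1, so A = 180 + 8/2 − 1 = 183.

183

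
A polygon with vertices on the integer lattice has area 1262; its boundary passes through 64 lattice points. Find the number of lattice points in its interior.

Pick's theorem A = I + B/2 − 1 rearranges to I = A − B/2 + 1 = 1262 − 64/2 + 1 = 1231.

1231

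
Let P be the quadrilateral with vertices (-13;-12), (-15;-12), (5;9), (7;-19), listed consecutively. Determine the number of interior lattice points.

Using the shoelace formula, 2A = |((-13)·(-12) − (-15)·(-12)) + ((-15)·9 − 5·(-12)) + (5·(-19) − 7·9) + (7·(-12) − (-13)·(-19))| = 588, so the area is 294.
Summing gcd(|Δx|,|Δy|) over the edges gives the boundary count: gcd(2,0) + gcd(20,21) + gcd(2,28) + gcd(20,7) = 2+1+2+1 = 6.
By Pick's theorem A = I + B/2 − 1, so I = 294 − 6/2 + 1 = 292.

292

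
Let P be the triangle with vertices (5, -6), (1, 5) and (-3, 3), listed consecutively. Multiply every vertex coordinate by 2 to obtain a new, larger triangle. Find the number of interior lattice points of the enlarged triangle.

101

Using the shoelace formula, 2A = |[5·5 − 1·(-6)] + [1·3 − (-3)·5] + [(-3)·(-6) − 5·3]| = 52, so the area is 26.
The number of boundary lattice points is Σ gcd(|Δx|,|Δy|) = gcd(4,11) + gcd(4,2) + gcd(8,9) = 1+2+1 = 4.
Scaling by 2 multiplies the area by 2² = 4 (so the new area is 104) and multiplies the boundary lattice-point count by 2, giving 8.
By Pick's theorem, the interior count of the dilated polygon is 104 − 8/2 + 1 = 101.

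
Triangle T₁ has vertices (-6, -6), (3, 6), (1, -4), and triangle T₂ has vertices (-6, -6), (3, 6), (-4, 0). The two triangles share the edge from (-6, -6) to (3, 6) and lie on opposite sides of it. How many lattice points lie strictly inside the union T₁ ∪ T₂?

The union is the simple quadrilateral with vertices (-6, -6), (1, -4), (3, 6), (-4, 0) in order.
Using the shoelace formula, 2A = |((-6)·(-4) − 1·(-6)) + (1·6 − 3·(-4)) + (3·0 − (-4)·6) + ((-4)·(-6) − (-6)·0)| = 96, so the area is 48.
The number of boundary lattice points is Σ gcd(|Δx|,|Δy|) = gcd(7,2) + gcd(2,10) + gcd(7,6) + gcd(2,6) = 1+2+1+2 = 6.
By Pick's theorem I = A − B/2 + 1 = 48 − 6/2 + 1 = 46.

46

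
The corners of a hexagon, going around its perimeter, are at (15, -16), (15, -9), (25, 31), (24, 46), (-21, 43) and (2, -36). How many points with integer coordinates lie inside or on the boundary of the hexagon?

By the shoelace formula, twice the signed area is |(15·(-9) − 15·(-16)) + (15·31 − 25·(-9)) + (25·46 − 24·31) + (24·43 − (-21)·46) + ((-21)·(-36) − 2·43) + (2·(-16) − 15·(-36))| = 4377, so the area is 4377/2.
The number of boundary lattice points is Σ gcd(|Δx|,|Δy|) = gcd(0,7) + gcd(10,40) + gcd(1,15) + gcd(45,3) + gcd(23,79) + gcd(13,20) = 7+10+1+3+1+1 = 23.
Pick's theorem gives I = A − B/2 + 1 = 4377/2 − 23/2 + 1 = 2178, so the closed region contains I + B = 2178 + 23 = 2201 lattice points.

2201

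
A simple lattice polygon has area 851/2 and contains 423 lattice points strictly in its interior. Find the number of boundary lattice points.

7

Pick's theorem gives A = I + B/2 − 1, so B = 2(A − I + 1) = 2(851/2 − 423 + 1) = 7.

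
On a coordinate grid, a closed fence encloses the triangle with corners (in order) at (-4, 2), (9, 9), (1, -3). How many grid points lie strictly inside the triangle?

The shoelace formula gives twice the area as |((-4)·9 − 9·2) + (9·(-3) − 1·9) + (1·2 − (-4)·(-3))| = 100, so the area is 50.
Along each edge there are gcd(|Δx|,|Δy|)+1 lattice points, so counting each shared vertex once the boundary has gcd(13,7) + gcd(8,12) + gcd(5,5) = 1+4+5 = 10.
Pick's theorem gives I = A − B/2 + 1 = 50 − 10/2 + 1 = 46.

46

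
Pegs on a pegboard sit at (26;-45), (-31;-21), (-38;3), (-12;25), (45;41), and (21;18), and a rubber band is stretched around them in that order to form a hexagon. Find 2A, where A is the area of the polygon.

The shoelace formula gives twice the area as |(26·(-21) − (-31)·(-45)) + ((-31)·3 − (-38)·(-21)) + ((-38)·25 − (-12)·3) + ((-12)·41 − 45·25) + (45·18 − 21·41) + (21·(-45) − 26·18)| = 6827, so the area is 3413.5.

6827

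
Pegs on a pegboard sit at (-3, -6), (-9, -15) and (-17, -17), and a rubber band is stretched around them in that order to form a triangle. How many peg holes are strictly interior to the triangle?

The shoelace formula gives twice the area as |[(-3)·(-15) − (-9)·(-6)] + [(-9)·(-17) − (-17)·(-15)] + [(-17)·(-6) − (-3)·(-17)]| = 60, so the area is 30.
Summing gcd(|Δx|,|Δy|) over the edges gives the boundary count: gcd(6,9) + gcd(8,2) + gcd(14,11) = 3+2+1 = 6.
Pick's theorem gives I = A − B/2 + 1 = 30 − 6/2 + 1 = 28.

28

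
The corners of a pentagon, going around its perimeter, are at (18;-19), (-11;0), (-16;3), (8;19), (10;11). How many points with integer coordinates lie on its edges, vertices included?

14

Summing gcd(|Δx|,|Δy|) over the edges gives the boundary count: gcd(29,19) + gcd(5,3) + gcd(24,16) + gcd(2,8) + gcd(8,30) = 1+1+8+2+2 = 14.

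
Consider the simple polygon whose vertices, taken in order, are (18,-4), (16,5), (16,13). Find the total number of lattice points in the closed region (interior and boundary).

The shoelace formula gives twice the area as |(18·5 − 16·(-4)) + (16·13 − 16·5) + (16·(-4) − 18·13)| = 16, so the area is 8.
Along each edge there are gcd(|Δx|,|Δy|)+1 lattice points, so counting each shared vertex once the boundary has gcd(2,9) + gcd(0,8) + gcd(2,17) = 1+8+1 = 10.
Pick's theorem gives I = A − B/2 + 1 = 8 − 10/2 + 1 = 4, so the closed region contains I + B = 4 + 10 = 14 lattice points.

14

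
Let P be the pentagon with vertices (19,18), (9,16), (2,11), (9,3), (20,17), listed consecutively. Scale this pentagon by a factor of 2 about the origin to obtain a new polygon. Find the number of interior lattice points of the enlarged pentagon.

By the shoelace formula, twice the signed area is |(19·16 − 9·18) + (9·11 − 2·16) + (2·3 − 9·11) + (9·17 − 20·3) + (20·18 − 19·17)| = 246, so the area is 123.
The number of boundary lattice points is Σ gcd(|Δx|,|Δy|) = gcd(10,2) + gcd(7,5) + gcd(7,8) + gcd(11,14) + gcd(1,1) = 2+1+1+1+1 = 6.
Scaling by 2 multiplies the area by 2² = 4 (so the new area is 492) and multiplies the boundary lattice-point count by 2, giving 12.
By Pick's theorem, the interior count of the dilated polygon is 492 − 12/2 + 1 = 487.

487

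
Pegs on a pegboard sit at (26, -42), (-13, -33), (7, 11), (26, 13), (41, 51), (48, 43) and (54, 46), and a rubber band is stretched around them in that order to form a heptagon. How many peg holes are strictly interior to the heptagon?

The shoelace formula gives twice the area as |[26·(-33) − (-13)·(-42)] + [(-13)·11 − 7·(-33)] + [7·13 − 26·11] + [26·51 − 41·13] + [41·43 − 48·51] + [48·46 − 54·43] + [54·(-42) − 26·46]| = 4981, so the area is 4981/2.
The number of boundary lattice points is Σ gcd(|Δx|,|Δy|) = gcd(39,9) + gcd(20,44) + gcd(19,2) + gcd(15,38) + gcd(7,8) + gcd(6,3) + gcd(28,88) = 3+4+1+1+1+3+4 = 17.
Pick's theorem gives I = A − B/2 + 1 = 4981/2 − 17/2 + 1 = 2483.

2483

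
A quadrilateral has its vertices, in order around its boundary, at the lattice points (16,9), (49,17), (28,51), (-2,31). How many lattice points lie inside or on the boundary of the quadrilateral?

By the shoelace formula, twice the signed area is |(16·17 − 49·9) + (49·51 − 28·17) + (28·31 − (-2)·51) + ((-2)·9 − 16·31)| = 2310, so the area is 1155.
The number of boundary lattice points is Σ gcd(|Δx|,|Δy|) = gcd(33,8) + gcd(21,34) + gcd(30,20) + gcd(18,22) = 1+1+10+2 = 14.
Pick's theorem gives I = A − B/2 + 1 = 1155 − 14/2 + 1 = 1149, so the closed region contains I + B = 1149 + 14 = 1163 lattice points.

1163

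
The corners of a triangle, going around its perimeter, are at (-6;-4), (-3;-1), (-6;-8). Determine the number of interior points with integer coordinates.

3

The shoelace formula gives twice the area as |[(-6)·(-1) − (-3)·(-4)] + [(-3)·(-8) − (-6)·(-1)] + [(-6)·(-4) − (-6)·(-8)]| = 12, so the area is 6.
Summing gcd(|Δx|,|Δy|) over the edges gives the boundary count: gcd(3,3) + gcd(3,7) + gcd(0,4) = 3+1+4 = 8.
Pick's theorem gives I = A − B/2 + 1 = 6 − 8/2 + 1 = 3.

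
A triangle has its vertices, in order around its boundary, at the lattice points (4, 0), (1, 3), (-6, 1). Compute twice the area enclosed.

The shoelace formula gives twice the area as |[4·3 − 1·0] + [1·1 − (-6)·3] + [(-6)·0 − 4·1]| = 27, so the area is 13.5.

27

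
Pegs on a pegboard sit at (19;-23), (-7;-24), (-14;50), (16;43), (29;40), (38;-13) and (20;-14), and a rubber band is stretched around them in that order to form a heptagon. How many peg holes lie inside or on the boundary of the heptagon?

2842

The shoelace formula gives twice the area as |(19·(-24) − (-7)·(-23)) + ((-7)·50 − (-14)·(-24)) + ((-14)·43 − 16·50) + (16·40 − 29·43) + (29·(-13) − 38·40) + (38·(-14) − 20·(-13)) + (20·(-23) − 19·(-14))| = 5675, so the area is 2837.5.
Along each edge there are gcd(|Δx|,|Δy|)+1 lattice points, so counting each shared vertex once the boundary has gcd(26,1) + gcd(7,74) + gcd(30,7) + gcd(13,3) + gcd(9,53) + gcd(18,1) + gcd(1,9) = 1+1+1+1+1+1+1 = 7.
Pick's theorem gives I = A − B/2 + 1 = 2837.5 − 7/2 + 1 = 2835, so the closed region contains I + B = 2835 + 7 = 2842 lattice points.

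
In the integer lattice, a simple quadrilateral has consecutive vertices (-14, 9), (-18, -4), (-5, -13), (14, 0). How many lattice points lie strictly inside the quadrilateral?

369

Using the shoelace formula, 2A = |[(-14)·(-4) − (-18)·9] + [(-18)·(-13) − (-5)·(-4)] + [(-5)·0 − 14·(-13)] + [14·9 − (-14)·0]| = 740, so the area is 370.
Along each edge there are gcd(|Δx|,|Δy|)+1 lattice points, so counting each shared vertex once the boundary has gcd(4,13) + gcd(13,9) + gcd(19,13) + gcd(28,9) = 1+1+1+1 = 4.
By Pick's theorem A = I + B/2 − 1, so I = 370 − 4/2 + 1 = 369.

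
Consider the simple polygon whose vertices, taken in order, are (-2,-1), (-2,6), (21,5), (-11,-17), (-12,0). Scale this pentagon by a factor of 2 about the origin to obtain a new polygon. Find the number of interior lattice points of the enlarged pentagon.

1277

The shoelace formula gives twice the area as |((-2)·6 − (-2)·(-1)) + ((-2)·5 − 21·6) + (21·(-17) − (-11)·5) + ((-11)·0 − (-12)·(-17)) + ((-12)·(-1) − (-2)·0)| = 644, so the area is 322.
Summing gcd(|Δx|,|Δy|) over the edges gives the boundary count: gcd(0,7) + gcd(23,1) + gcd(32,22) + gcd(1,17) + gcd(10,1) = 7+1+2+1+1 = 12.
Scaling by 2 multiplies the area by 2² = 4 (so the new area is 1288) and multiplies the boundary lattice-point count by 2, giving 24.
By Pick's theorem, the interior count of the dilated polygon is 1288 − 24/2 + 1 = 1277.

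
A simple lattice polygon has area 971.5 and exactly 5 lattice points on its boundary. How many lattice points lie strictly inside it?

970

Pick's theorem A = I + B/2 − 1 rearranges to I = A − B/2 + 1 = 971.5 − 5/2 + 1 = 970.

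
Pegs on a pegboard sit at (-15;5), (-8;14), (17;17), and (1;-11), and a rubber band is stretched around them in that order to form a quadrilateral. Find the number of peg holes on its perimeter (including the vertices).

The number of boundary lattice points is Σ gcd(|Δx|,|Δy|) = gcd(7,9) + gcd(25,3) + gcd(16,28) + gcd(16,16) = 1+1+4+16 = 22.

22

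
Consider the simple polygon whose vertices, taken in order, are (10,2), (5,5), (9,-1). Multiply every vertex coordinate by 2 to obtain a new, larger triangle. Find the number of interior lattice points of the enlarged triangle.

33

By the shoelace formula, twice the signed area is |[10·5 − 5·2] + [5·(-1) − 9·5] + [9·2 − 10·(-1)]| = 18, so the area is 9.
Along each edge there are gcd(|Δx|,|Δy|)+1 lattice points, so counting each shared vertex once the boundary has gcd(5,3) + gcd(4,6) + gcd(1,3) = 1+2+1 = 4.
Scaling by 2 multiplies the area by 2² = 4 (so the new area is 36) and multiplies the boundary lattice-point count by 2, giving 8.
By Pick's theorem, the interior count of the dilated polygon is 36 − 8/2 + 1 = 33.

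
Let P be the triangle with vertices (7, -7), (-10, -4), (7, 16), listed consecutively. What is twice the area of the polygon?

391

The shoelace formula gives twice the area as |[7·(-4) − (-10)·(-7)] + [(-10)·16 − 7·(-4)] + [7·(-7) − 7·16]| = 391, so the area is 195.5.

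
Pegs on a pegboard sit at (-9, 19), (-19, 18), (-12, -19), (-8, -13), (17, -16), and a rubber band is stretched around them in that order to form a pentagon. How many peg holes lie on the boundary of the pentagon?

Along each edge there are gcd(|Δx|,|Δy|)+1 lattice points, so counting each shared vertex once the boundary has gcd(10,1) + gcd(7,37) + gcd(4,6) + gcd(25,3) + gcd(26,35) = 1+1+2+1+1 = 6.

6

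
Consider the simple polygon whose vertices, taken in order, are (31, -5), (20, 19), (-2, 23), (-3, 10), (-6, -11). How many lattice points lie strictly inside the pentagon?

847

Using the shoelace formula, 2A = |(31·19 − 20·(-5)) + (20·23 − (-2)·19) + ((-2)·10 − (-3)·23) + ((-3)·(-11) − (-6)·10) + ((-6)·(-5) − 31·(-11))| = 1700, so the area is 850.
Summing gcd(|Δx|,|Δy|) over the edges gives the boundary count: gcd(11,24) + gcd(22,4) + gcd(1,13) + gcd(3,21) + gcd(37,6) = 1+2+1+3+1 = 8.
By Pick's theorem A = I + B/2 − 1, so I = 850 − 8/2 + 1 = 847.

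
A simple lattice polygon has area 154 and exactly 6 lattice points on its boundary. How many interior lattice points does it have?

152

Pick's theorem A = I + B/2 − 1 rearranges to I = A − B/2 + 1 = 154 − 6/2 + 1 = 152.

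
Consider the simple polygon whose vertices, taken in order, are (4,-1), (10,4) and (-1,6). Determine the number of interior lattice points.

The shoelace formula gives twice the area as |(4·4 − 10·(-1)) + (10·6 − (-1)·4) + ((-1)·(-1) − 4·6)| = 67, so the area is 33.5.
The number of boundary lattice points is Σ gcd(|Δx|,|Δy|) = gcd(6,5) + gcd(11,2) + gcd(5,7) = 1+1+1 = 3.
By Pick's theorem A = I + B/2 − 1, so I = 33.5 − 3/2 + 1 = 33.

33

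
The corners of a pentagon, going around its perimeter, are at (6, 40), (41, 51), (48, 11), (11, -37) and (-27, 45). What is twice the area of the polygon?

The shoelace formula gives twice the area as |[6·51 − 41·40] + [41·11 − 48·51] + [48·(-37) − 11·11] + [11·45 − (-27)·(-37)] + [(-27)·40 − 6·45]| = 7082, so the area is 3541.

7082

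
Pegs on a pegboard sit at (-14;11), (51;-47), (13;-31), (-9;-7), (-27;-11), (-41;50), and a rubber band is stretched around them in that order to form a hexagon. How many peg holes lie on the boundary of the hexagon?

Summing gcd(|Δx|,|Δy|) over the edges gives the boundary count: gcd(65,58) + gcd(38,16) + gcd(22,24) + gcd(18,4) + gcd(14,61) + gcd(27,39) = 1+2+2+2+1+3 = 11.

11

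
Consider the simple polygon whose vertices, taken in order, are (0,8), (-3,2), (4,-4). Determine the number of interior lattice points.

By the shoelace formula, twice the signed area is |[0·2 − (-3)·8] + [(-3)·(-4) − 4·2] + [4·8 − 0·(-4)]| = 60, so the area is 30.
Along each edge there are gcd(|Δx|,|Δy|)+1 lattice points, so counting each shared vertex once the boundary has gcd(3,6) + gcd(7,6) + gcd(4,12) = 3+1+4 = 8.
By Pick's theorem A = I + B/2 − 1, so I = 30 − 8/2 + 1 = 27.

27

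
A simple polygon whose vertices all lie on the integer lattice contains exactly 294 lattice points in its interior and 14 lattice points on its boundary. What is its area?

300

By Pick's theorem, A = I + B/2 − 1 = 294 + 14/2 − 1 = 300.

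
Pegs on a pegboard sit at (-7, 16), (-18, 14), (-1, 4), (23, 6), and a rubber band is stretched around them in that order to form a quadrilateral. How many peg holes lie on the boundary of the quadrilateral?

14

Summing gcd(|Δx|,|Δy|) over the edges gives the boundary count: gcd(11,2) + gcd(17,10) + gcd(24,2) + gcd(30,10) = 1+1+2+10 = 14.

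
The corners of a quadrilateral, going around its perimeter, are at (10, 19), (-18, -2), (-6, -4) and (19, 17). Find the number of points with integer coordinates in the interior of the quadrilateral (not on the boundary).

269

The shoelace formula gives twice the area as |(10·(-2) − (-18)·19) + ((-18)·(-4) − (-6)·(-2)) + ((-6)·17 − 19·(-4)) + (19·19 − 10·17)| = 547, so the area is 273.5.
The number of boundary lattice points is Σ gcd(|Δx|,|Δy|) = gcd(28,21) + gcd(12,2) + gcd(25,21) + gcd(9,2) = 7+2+1+1 = 11.
Pick's theorem gives I = A − B/2 + 1 = 273.5 − 11/2 + 1 = 269.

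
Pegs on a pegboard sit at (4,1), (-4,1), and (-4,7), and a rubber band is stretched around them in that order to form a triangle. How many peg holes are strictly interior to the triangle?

17

By the shoelace formula, twice the signed area is |[4·1 − (-4)·1] + [(-4)·7 − (-4)·1] + [(-4)·1 − 4·7]| = 48, so the area is 24.
The number of boundary lattice points is Σ gcd(|Δx|,|Δy|) = gcd(8,0) + gcd(0,6) + gcd(8,6) = 8+6+2 = 16.
Pick's theorem gives I = A − B/2 + 1 = 24 − 16/2 + 1 = 17.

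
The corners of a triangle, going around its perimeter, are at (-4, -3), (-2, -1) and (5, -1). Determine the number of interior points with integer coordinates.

3

The shoelace formula gives twice the area as |[(-4)·(-1) − (-2)·(-3)] + [(-2)·(-1) − 5·(-1)] + [5·(-3) − (-4)·(-1)]| = 14, so the area is 7.
Summing gcd(|Δx|,|Δy|) over the edges gives the boundary count: gcd(2,2) + gcd(7,0) + gcd(9,2) = 2+7+1 = 10.
By Pick's theorem A = I + B/2 − 1, so I = 7 − 10/2 + 1 = 3.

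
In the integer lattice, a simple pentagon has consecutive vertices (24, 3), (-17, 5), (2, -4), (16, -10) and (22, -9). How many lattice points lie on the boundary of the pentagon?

7

Along each edge there are gcd(|Δx|,|Δy|)+1 lattice points, so counting each shared vertex once the boundary has gcd(41,2) + gcd(19,9) + gcd(14,6) + gcd(6,1) + gcd(2,12) = 1+1+2+1+2 = 7.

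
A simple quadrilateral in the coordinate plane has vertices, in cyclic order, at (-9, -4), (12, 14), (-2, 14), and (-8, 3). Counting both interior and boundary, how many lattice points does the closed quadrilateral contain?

152

By the shoelace formula, twice the signed area is |[(-9)·14 − 12·(-4)] + [12·14 − (-2)·14] + [(-2)·3 − (-8)·14] + [(-8)·(-4) − (-9)·3]| = 283, so the area is 283/2.
The number of boundary lattice points is Σ gcd(|Δx|,|Δy|) = gcd(21,18) + gcd(14,0) + gcd(6,11) + gcd(1,7) = 3+14+1+1 = 19.
Pick's theorem gives I = A − B/2 + 1 = 283/2 − 19/2 + 1 = 133, so the closed region contains I + B = 133 + 19 = 152 lattice points.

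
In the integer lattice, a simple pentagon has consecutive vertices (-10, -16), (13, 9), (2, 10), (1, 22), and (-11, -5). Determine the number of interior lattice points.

By the shoelace formula, twice the signed area is |[(-10)·9 − 13·(-16)] + [13·10 − 2·9] + [2·22 − 1·10] + [1·(-5) − (-11)·22] + [(-11)·(-16) − (-10)·(-5)]| = 627, so the area is 313.5.
The number of boundary lattice points is Σ gcd(|Δx|,|Δy|) = gcd(23,25) + gcd(11,1) + gcd(1,12) + gcd(12,27) + gcd(1,11) = 1+1+1+3+1 = 7.
By Pick's theorem A = I + B/2 − 1, so I = 313.5 − 7/2 + 1 = 311.

311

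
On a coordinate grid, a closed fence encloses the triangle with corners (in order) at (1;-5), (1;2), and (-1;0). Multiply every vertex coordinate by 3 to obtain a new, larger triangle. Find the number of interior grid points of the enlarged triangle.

Using the shoelace formula, 2A = |[1·2 − 1·(-5)] + [1·0 − (-1)·2] + [(-1)·(-5) − 1·0]| = 14, so the area is 7.
The number of boundary lattice points is Σ gcd(|Δx|,|Δy|) = gcd(0,7) + gcd(2,2) + gcd(2,5) = 7+2+1 = 10.
Scaling by 3 multiplies the area by 3² = 9 (so the new area is 63) and multiplies the boundary lattice-point count by 3, giving 30.
By Pick's theorem, the interior count of the dilated polygon is 63 − 30/2 + 1 = 49.

49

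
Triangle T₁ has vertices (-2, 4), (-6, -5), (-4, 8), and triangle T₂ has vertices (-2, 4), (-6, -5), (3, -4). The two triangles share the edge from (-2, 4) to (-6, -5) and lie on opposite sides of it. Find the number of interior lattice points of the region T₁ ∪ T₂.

54

The union is the simple quadrilateral with vertices (-2, 4), (-4, 8), (-6, -5), (3, -4) in order.
By the shoelace formula, twice the signed area is |[(-2)·8 − (-4)·4] + [(-4)·(-5) − (-6)·8] + [(-6)·(-4) − 3·(-5)] + [3·4 − (-2)·(-4)]| = 111, so the area is 111/2.
Summing gcd(|Δx|,|Δy|) over the edges gives the boundary count: gcd(2,4) + gcd(2,13) + gcd(9,1) + gcd(5,8) = 2+1+1+1 = 5.
By Pick's theorem I = A − B/2 + 1 = 111/2 − 5/2 + 1 = 54.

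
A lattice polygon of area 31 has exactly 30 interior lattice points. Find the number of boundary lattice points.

Pick's theorem gives A = I + B/2 − 1, so B = 2(A − I + 1) = 2(31 − 30 + 1) = 4.

4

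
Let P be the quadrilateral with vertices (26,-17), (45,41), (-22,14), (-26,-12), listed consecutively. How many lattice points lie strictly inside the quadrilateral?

The shoelace formula gives twice the area as |(26·41 − 45·(-17)) + (45·14 − (-22)·41) + ((-22)·(-12) − (-26)·14) + ((-26)·(-17) − 26·(-12))| = 4745, so the area is 4745/2.
The number of boundary lattice points is Σ gcd(|Δx|,|Δy|) = gcd(19,58) + gcd(67,27) + gcd(4,26) + gcd(52,5) = 1+1+2+1 = 5.
By Pick's theorem A = I + B/2 − 1, so I = 4745/2 − 5/2 + 1 = 2371.

2371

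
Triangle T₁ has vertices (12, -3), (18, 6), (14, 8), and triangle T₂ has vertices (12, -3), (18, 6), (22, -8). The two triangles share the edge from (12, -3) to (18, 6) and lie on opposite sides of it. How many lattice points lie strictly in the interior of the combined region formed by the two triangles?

80

The union is the simple quadrilateral with vertices (12, -3), (14, 8), (18, 6), (22, -8) in order.
By the shoelace formula, twice the signed area is |[12·8 − 14·(-3)] + [14·6 − 18·8] + [18·(-8) − 22·6] + [22·(-3) − 12·(-8)]| = 168, so the area is 84.
Along each edge there are gcd(|Δx|,|Δy|)+1 lattice points, so counting each shared vertex once the boundary has gcd(2,11) + gcd(4,2) + gcd(4,14) + gcd(10,5) = 1+2+2+5 = 10.
By Pick's theorem I = A − B/2 + 1 = 84 − 10/2 + 1 = 80.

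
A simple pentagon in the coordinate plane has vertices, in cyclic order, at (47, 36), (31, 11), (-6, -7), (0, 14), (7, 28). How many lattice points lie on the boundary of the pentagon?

Summing gcd(|Δx|,|Δy|) over the edges gives the boundary count: gcd(16,25) + gcd(37,18) + gcd(6,21) + gcd(7,14) + gcd(40,8) = 1+1+3+7+8 = 20.

20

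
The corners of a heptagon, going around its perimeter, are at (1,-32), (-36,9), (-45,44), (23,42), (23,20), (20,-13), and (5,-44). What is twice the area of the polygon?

By the shoelace formula, twice the signed area is |[1·9 − (-36)·(-32)] + [(-36)·44 − (-45)·9] + [(-45)·42 − 23·44] + [23·20 − 23·42] + [23·(-13) − 20·20] + [20·(-44) − 5·(-13)] + [5·(-32) − 1·(-44)]| = 7360, so the area is 3680.

7360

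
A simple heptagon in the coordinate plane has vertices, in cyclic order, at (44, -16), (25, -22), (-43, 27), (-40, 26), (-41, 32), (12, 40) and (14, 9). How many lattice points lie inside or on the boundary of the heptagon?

By the shoelace formula, twice the signed area is |[44·(-22) − 25·(-16)] + [25·27 − (-43)·(-22)] + [(-43)·26 − (-40)·27] + [(-40)·32 − (-41)·26] + [(-41)·40 − 12·32] + [12·9 − 14·40] + [14·(-16) − 44·9]| = 4187, so the area is 2093.5.
Summing gcd(|Δx|,|Δy|) over the edges gives the boundary count: gcd(19,6) + gcd(68,49) + gcd(3,1) + gcd(1,6) + gcd(53,8) + gcd(2,31) + gcd(30,25) = 1+1+1+1+1+1+5 = 11.
Pick's theorem gives I = A − B/2 + 1 = 2093.5 − 11/2 + 1 = 2089, so the closed region contains I + B = 2089 + 11 = 2100 lattice points.

2100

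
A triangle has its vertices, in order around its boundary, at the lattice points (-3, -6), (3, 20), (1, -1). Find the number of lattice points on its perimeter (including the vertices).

4

The number of boundary lattice points is Σ gcd(|Δx|,|Δy|) = gcd(6,26) + gcd(2,21) + gcd(4,5) = 2+1+1 = 4.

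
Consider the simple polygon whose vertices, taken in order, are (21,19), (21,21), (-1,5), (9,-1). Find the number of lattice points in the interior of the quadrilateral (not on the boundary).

The shoelace formula gives twice the area as |[21·21 − 21·19] + [21·5 − (-1)·21] + [(-1)·(-1) − 9·5] + [9·19 − 21·(-1)]| = 316, so the area is 158.
Along each edge there are gcd(|Δx|,|Δy|)+1 lattice points, so counting each shared vertex once the boundary has gcd(0,2) + gcd(22,16) + gcd(10,6) + gcd(12,20) = 2+2+2+4 = 10.
By Pick's theorem A = I + B/2 − 1, so I = 158 − 10/2 + 1 = 154.

154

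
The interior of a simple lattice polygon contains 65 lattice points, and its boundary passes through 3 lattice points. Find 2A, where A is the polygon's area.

131

Pick's theorem states A = I + B/2 − 1, so A = 65 + 3/2 − 1 = 131/2.
Hence 2A = 131.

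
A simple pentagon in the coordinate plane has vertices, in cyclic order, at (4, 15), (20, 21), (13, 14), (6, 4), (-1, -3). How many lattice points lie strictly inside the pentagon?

By the shoelace formula, twice the signed area is |[4·21 − 20·15] + [20·14 − 13·21] + [13·4 − 6·14] + [6·(-3) − (-1)·4] + [(-1)·15 − 4·(-3)]| = 258, so the area is 129.
Along each edge there are gcd(|Δx|,|Δy|)+1 lattice points, so counting each shared vertex once the boundary has gcd(16,6) + gcd(7,7) + gcd(7,10) + gcd(7,7) + gcd(5,18) = 2+7+1+7+1 = 18.
Pick's theorem gives I = A − B/2 + 1 = 129 − 18/2 + 1 = 121.

121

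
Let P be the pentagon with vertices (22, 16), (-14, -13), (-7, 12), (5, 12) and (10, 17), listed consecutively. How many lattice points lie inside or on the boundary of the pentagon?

368

By the shoelace formula, twice the signed area is |(22·(-13) − (-14)·16) + ((-14)·12 − (-7)·(-13)) + ((-7)·12 − 5·12) + (5·17 − 10·12) + (10·16 − 22·17)| = 714, so the area is 357.
The number of boundary lattice points is Σ gcd(|Δx|,|Δy|) = gcd(36,29) + gcd(7,25) + gcd(12,0) + gcd(5,5) + gcd(12,1) = 1+1+12+5+1 = 20.
Pick's theorem gives I = A − B/2 + 1 = 357 − 20/2 + 1 = 348, so the closed region contains I + B = 348 + 20 = 368 lattice points.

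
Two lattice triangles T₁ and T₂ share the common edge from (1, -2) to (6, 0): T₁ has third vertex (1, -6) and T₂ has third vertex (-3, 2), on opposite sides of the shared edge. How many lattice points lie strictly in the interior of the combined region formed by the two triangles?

20

The union is the simple quadrilateral with vertices (1, -2), (1, -6), (6, 0), (-3, 2) in order.
Using the shoelace formula, 2A = |[1·(-6) − 1·(-2)] + [1·0 − 6·(-6)] + [6·2 − (-3)·0] + [(-3)·(-2) − 1·2]| = 48, so the area is 24.
Along each edge there are gcd(|Δx|,|Δy|)+1 lattice points, so counting each shared vertex once the boundary has gcd(0,4) + gcd(5,6) + gcd(9,2) + gcd(4,4) = 4+1+1+4 = 10.
By Pick's theorem I = A − B/2 + 1 = 24 − 10/2 + 1 = 20.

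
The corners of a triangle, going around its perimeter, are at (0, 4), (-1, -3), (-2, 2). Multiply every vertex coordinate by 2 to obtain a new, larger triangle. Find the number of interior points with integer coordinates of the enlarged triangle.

21

The shoelace formula gives twice the area as |[0·(-3) − (-1)·4] + [(-1)·2 − (-2)·(-3)] + [(-2)·4 − 0·2]| = 12, so the area is 6.
Summing gcd(|Δx|,|Δy|) over the edges gives the boundary count: gcd(1,7) + gcd(1,5) + gcd(2,2) = 1+1+2 = 4.
Scaling by 2 multiplies the area by 2² = 4 (so the new area is 24) and multiplies the boundary lattice-point count by 2, giving 8.
By Pick's theorem, the interior count of the dilated polygon is 24 − 8/2 + 1 = 21.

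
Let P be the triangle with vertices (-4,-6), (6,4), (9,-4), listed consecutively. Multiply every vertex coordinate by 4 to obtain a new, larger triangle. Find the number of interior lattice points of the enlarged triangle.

The shoelace formula gives twice the area as |[(-4)·4 − 6·(-6)] + [6·(-4) − 9·4] + [9·(-6) − (-4)·(-4)]| = 110, so the area is 55.
The number of boundary lattice points is Σ gcd(|Δx|,|Δy|) = gcd(10,10) + gcd(3,8) + gcd(13,2) = 10+1+1 = 12.
Scaling by 4 multiplies the area by 4² = 16 (so the new area is 880) and multiplies the boundary lattice-point count by 4, giving 48.
By Pick's theorem, the interior count of the dilated polygon is 880 − 48/2 + 1 = 857.

857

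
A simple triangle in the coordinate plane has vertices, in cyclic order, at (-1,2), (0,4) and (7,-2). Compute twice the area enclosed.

The shoelace formula gives twice the area as |[(-1)·4 − 0·2] + [0·(-2) − 7·4] + [7·2 − (-1)·(-2)]| = 20, so the area is 10.

20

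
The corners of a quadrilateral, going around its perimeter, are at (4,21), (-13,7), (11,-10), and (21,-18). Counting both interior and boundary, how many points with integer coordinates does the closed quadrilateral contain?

The shoelace formula gives twice the area as |[4·7 − (-13)·21] + [(-13)·(-10) − 11·7] + [11·(-18) − 21·(-10)] + [21·21 − 4·(-18)]| = 879, so the area is 879/2.
Summing gcd(|Δx|,|Δy|) over the edges gives the boundary count: gcd(17,14) + gcd(24,17) + gcd(10,8) + gcd(17,39) = 1+1+2+1 = 5.
Pick's theorem gives I = A − B/2 + 1 = 879/2 − 5/2 + 1 = 438, so the closed region contains I + B = 438 + 5 = 443 lattice points.

443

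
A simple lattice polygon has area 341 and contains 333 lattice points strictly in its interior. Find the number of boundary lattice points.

Pick's theorem gives A = I + B/2 − 1, so B = 2(A − I + 1) = 2(341 − 333 + 1) = 18.

18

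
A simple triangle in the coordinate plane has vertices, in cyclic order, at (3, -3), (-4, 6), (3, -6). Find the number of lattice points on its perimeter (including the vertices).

Summing gcd(|Δx|,|Δy|) over the edges gives the boundary count: gcd(7,9) + gcd(7,12) + gcd(0,3) = 1+1+3 = 5.

5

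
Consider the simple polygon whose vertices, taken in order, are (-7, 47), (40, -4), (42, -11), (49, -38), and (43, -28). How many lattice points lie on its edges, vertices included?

The number of boundary lattice points is Σ gcd(|Δx|,|Δy|) = gcd(47,51) + gcd(2,7) + gcd(7,27) + gcd(6,10) + gcd(50,75) = 1+1+1+2+25 = 30.

30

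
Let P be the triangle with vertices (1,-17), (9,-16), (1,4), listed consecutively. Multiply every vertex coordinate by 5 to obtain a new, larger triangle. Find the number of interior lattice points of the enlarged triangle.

Using the shoelace formula, 2A = |(1·(-16) − 9·(-17)) + (9·4 − 1·(-16)) + (1·(-17) − 1·4)| = 168, so the area is 84.
Summing gcd(|Δx|,|Δy|) over the edges gives the boundary count: gcd(8,1) + gcd(8,20) + gcd(0,21) = 1+4+21 = 26.
Scaling by 5 multiplies the area by 5² = 25 (so the new area is 2100) and multiplies the boundary lattice-point count by 5, giving 130.
By Pick's theorem, the interior count of the dilated polygon is 2100 − 130/2 + 1 = 2036.

2036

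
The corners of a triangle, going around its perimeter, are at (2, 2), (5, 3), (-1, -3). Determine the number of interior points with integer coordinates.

By the shoelace formula, twice the signed area is |(2·3 − 5·2) + (5·(-3) − (-1)·3) + ((-1)·2 − 2·(-3))| = 12, so the area is 6.
Along each edge there are gcd(|Δx|,|Δy|)+1 lattice points, so counting each shared vertex once the boundary has gcd(3,1) + gcd(6,6) + gcd(3,5) = 1+6+1 = 8.
By Pick's theorem A = I + B/2 − 1, so I = 6 − 8/2 + 1 = 3.

3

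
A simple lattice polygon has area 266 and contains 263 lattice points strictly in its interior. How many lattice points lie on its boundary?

8

Pick's theorem gives A = I + B/2 − 1, so B = 2(A − I + 1) = 2(266 − 263 + 1) = 8.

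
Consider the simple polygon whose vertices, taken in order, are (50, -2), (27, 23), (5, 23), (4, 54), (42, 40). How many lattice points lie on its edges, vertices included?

28

The number of boundary lattice points is Σ gcd(|Δx|,|Δy|) = gcd(23,25) + gcd(22,0) + gcd(1,31) + gcd(38,14) + gcd(8,42) = 1+22+1+2+2 = 28.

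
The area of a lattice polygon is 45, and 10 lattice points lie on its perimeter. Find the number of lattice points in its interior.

41

From Pick's theorem, I = A − B/2 + 1 = 45 − 10/2 + 1 = 41.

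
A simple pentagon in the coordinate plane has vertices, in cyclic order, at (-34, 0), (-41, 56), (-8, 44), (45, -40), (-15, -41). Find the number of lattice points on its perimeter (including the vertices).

13

Summing gcd(|Δx|,|Δy|) over the edges gives the boundary count: gcd(7,56) + gcd(33,12) + gcd(53,84) + gcd(60,1) + gcd(19,41) = 7+3+1+1+1 = 13.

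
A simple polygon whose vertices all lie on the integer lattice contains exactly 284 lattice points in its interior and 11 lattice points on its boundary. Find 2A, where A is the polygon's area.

577

Pick's theorem states A = I + B/2 − 1, so A = 284 + 11/2 − 1 = 577/2.
Hence 2A = 577.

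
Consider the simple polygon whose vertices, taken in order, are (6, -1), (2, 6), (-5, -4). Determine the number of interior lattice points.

44

By the shoelace formula, twice the signed area is |[6·6 − 2·(-1)] + [2·(-4) − (-5)·6] + [(-5)·(-1) − 6·(-4)]| = 89, so the area is 44.5.
Summing gcd(|Δx|,|Δy|) over the edges gives the boundary count: gcd(4,7) + gcd(7,10) + gcd(11,3) = 1+1+1 = 3.
By Pick's theorem A = I + B/2 − 1, so I = 44.5 − 3/2 + 1 = 44.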